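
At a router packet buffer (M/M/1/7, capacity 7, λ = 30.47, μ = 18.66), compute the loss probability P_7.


ρ = λ/μ = 30.47/18.66 = 1.6329
P_K = (1−ρ)ρ^K/(1−ρ^(K+1)) = (-0.6329·30.954636)/(1 − 50.545968)
= -19.591332/-49.545968 = 0.395417

Final: 0.395417


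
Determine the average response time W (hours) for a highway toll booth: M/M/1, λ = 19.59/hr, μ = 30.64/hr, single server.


W = 1/(μ−λ) = 1/(30.64 − 19.59) = 1/11.05 = 0.09050 hr

Final: 0.09050 hr


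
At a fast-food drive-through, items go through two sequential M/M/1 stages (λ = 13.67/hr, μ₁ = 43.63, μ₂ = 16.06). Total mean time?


Each node sees arrival rate λ = 13.67/hr (tandem ⇒ throughput preserved).
W₁ = 1/(μ₁−λ) = 1/(43.63−13.67) = 0.03338 hr
W₂ = 1/(μ₂−λ) = 1/(16.06−13.67) = 0.41841 hr
W_total = W₁ + W₂ = 0.03338 + 0.41841 = 0.45179 hr

Final: 0.45179 hr


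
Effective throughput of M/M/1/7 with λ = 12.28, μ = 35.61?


ρ = 0.3448; P_K = (1−ρ)ρ^7/(1−ρ^8) = 0.0003800
λ_eff = λ(1 − P_K) = 12.28·(1 − 0.0003800) = 12.28·0.999620 = 12.2753 /hr

Final: 12.2753 /hr


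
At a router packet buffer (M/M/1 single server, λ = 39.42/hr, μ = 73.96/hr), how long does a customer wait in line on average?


ρ = 39.42/73.96 = 0.5330
Wq = ρ/(μ−λ) = 0.5330/(73.96 − 39.42) = 0.5330/34.54 = 0.01543 hr

Final: 0.01543 hr


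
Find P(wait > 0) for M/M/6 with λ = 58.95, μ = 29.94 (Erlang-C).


a = λ/μ = 1.9689; ρ = a/6 = 0.3282
P₀ = 0.139417 (from M/M/c formula)
C(c,a) = [a^c/(c!(1−ρ))]·P₀ = [58.26290/(720·0.6718)]·0.139417
= 0.12045·0.139417 = 0.016792

Final: 0.016792


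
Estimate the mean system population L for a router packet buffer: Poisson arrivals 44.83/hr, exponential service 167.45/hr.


ρ = λ/μ = 44.83/167.45 = 0.2677
L = ρ/(1−ρ) = 0.2677/(1 − 0.2677) = 0.2677/0.7323 = 0.3656

Final: 0.3656


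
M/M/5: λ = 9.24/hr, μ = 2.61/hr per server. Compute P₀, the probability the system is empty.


a = λ/μ = 9.24/2.61 = 3.5402; ρ = a/c = 0.7080
Σ_{k=0}^{4} a^k/k! (terms k=0..4) = 1.00000 + 3.54023 + 6.26661 + 7.39508 + 6.54507 = 24.74700
Tail: a^5/(5!(1−ρ)) = 556.10567/(120·0.2920) = 15.87309
P₀ = 1/(24.74700 + 15.87309) = 1/40.62010 = 0.024618

Final: 0.024618


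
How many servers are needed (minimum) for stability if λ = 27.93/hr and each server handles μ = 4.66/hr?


Stability requires cμ > λ ⇔ c > λ/μ.
λ/μ = 27.93/4.66 = 5.9936
Minimum integer c = ⌊5.9936⌋ + 1 = 6
Check: 6·4.66 = 27.96 > 27.93, while 5·4.66 = 23.30 ≤ 27.93

Final: 6 servers


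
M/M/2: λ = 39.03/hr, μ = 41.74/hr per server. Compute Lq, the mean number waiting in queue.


a = λ/μ = 0.9351; ρ = a/2 = 0.4675
P₀ = 0.362828
Lq = P₀·a^c·ρ / (c!·(1−ρ)²) = 0.362828·0.87436·0.4675/(2·0.28352)
= 0.26158

Final: 0.26158


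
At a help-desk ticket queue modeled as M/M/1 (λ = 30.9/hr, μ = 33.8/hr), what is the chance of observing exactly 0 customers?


ρ = 30.9/33.8 = 0.9142
P_n = (1−ρ)·ρ^n = (1 − 0.9142)·0.9142^0 = 0.08580·1.000000 = 0.085799

Final: 0.085799


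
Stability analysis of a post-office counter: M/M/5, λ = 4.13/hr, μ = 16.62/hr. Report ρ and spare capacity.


Total capacity cμ = 5·16.62 = 83.10/hr
ρ = λ/(cμ) = 4.13/83.10 = 0.04970
Stable ⇔ ρ < 1: YES
Spare capacity = cμ − λ = 83.10 − 4.13 = 78.97/hr

Final: ρ = 0.04970; stable; margin = 78.97/hr


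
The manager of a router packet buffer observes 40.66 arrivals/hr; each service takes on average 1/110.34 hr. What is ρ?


ρ = λ/μ = 40.66/110.34 = 0.3685

Final: 0.3685


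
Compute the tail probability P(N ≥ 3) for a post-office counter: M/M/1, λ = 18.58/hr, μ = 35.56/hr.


ρ = 18.58/35.56 = 0.5225
P(N ≥ n) = ρ^n = 0.5225^3 = 0.142643

Final: 0.142643


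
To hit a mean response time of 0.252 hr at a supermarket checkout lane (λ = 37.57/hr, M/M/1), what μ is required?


W = 1/(μ−λ) ⇒ μ − λ = 1/W = 1/0.252 = 3.9683
μ = λ + 1/W = 37.57 + 3.9683 = 41.5383 per hr

Final: 41.5383 /hr


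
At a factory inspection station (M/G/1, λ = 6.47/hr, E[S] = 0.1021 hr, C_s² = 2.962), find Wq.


ρ = λ·E[S] = 6.47·0.1021 = 0.6606
E[S²] = E[S]²(1+C_s²) = 0.1021²·(1+2.962) = 0.041302
Wq = λ·E[S²]/(2(1−ρ)) = 6.47·0.041302/(2·0.3394) = 0.39365 hr

Final: 0.39365 hr


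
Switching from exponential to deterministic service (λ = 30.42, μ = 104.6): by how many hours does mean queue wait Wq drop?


ρ = 30.42/104.6 = 0.2908
Wq(M/M/1) = ρ/(μ−λ) = 0.2908/74.18 = 0.003920 hr
Wq(M/D/1) = ρ/(2(μ−λ)) = 0.001960 hr
Savings = 0.003920 − 0.001960 = 0.001960 hr

Final: 0.001960 hr


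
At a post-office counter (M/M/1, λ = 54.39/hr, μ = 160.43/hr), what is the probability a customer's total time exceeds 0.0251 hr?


W ~ Exponential(μ−λ) for M/M/1.
μ − λ = 160.43 − 54.39 = 106.0400
P(W > t) = e^{−(μ−λ)t} = e^{−2.6616} = 0.069836

Final: 0.069836


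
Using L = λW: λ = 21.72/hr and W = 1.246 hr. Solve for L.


L = λW = 21.72·1.246 = 27.0631

Final: 27.0631


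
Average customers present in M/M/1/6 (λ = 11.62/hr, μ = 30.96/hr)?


ρ = 11.62/30.96 = 0.3753
L = ρ[1 − (K+1)ρ^K + Kρ^(K+1)] / [(1−ρ)(1−ρ^(K+1))]
Numerator: 0.3753·(1 − 7·0.002795 + 6·0.001049) = 0.370342
Denominator: (0.6247)·(0.998951) = 0.624022
L = 0.370342/0.624022 = 0.5935

Final: 0.5935


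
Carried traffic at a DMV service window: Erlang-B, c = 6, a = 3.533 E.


B(6,3.533) = 0.084662 (Erlang-B)
Carried load = a(1 − B) = 3.533·(1 − 0.084662) = 3.533·0.915338 = 3.2339 E

Final: 3.2339 Erlangs


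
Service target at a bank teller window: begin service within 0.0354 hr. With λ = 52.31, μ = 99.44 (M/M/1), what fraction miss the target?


ρ = 52.31/99.44 = 0.5260
P(Wq > t) = ρ·e^{−(μ−λ)t} = 0.5260·e^{−1.6684}
= 0.5260·0.188548 = 0.099185

Final: 0.099185


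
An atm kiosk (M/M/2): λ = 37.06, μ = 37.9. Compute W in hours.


a = 0.9778; ρ = 0.4889; P₀ = 0.343257
Lq = P₀·a^c·ρ/(c!(1−ρ)²) = 0.30717
Wq = Lq/λ = 0.30717/37.06 = 0.008288 hr
W = Wq + 1/μ = 0.008288 + 0.02639 = 0.03467 hr

Final: 0.03467 hr


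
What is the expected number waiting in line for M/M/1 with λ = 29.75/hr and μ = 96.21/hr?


ρ = 29.75/96.21 = 0.3092
Lq = ρ²/(1−ρ) = 0.09562/0.6908 = 0.1384

Final: 0.1384


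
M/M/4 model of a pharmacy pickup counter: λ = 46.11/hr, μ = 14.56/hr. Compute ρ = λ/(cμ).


ρ = λ/(cμ) = 46.11/(4·14.56) = 46.11/58.24 = 0.7917

Final: 0.7917


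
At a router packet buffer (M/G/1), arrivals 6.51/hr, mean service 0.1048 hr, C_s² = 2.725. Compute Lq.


ρ = λ·E[S] = 6.51·0.1048 = 0.6822
Lq = ρ²(1+C_s²)/(2(1−ρ)) = 0.4655·(1+2.725)/(2·0.3178)
= 0.4655·3.7250/0.6355 = 2.72830

Final: 2.72830


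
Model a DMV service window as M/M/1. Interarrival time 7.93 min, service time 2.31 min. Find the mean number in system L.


λ = 60/7.93 = 7.5662 /hr
μ = 60/2.31 = 25.9740 /hr
ρ = λ/μ = 7.5662/25.9740 = 0.2913
L = ρ/(1−ρ) = 0.2913/0.7087 = 0.4110

Final: 0.4110


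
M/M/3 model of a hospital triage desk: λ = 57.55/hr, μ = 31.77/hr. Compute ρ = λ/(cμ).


ρ = λ/(cμ) = 57.55/(3·31.77) = 57.55/95.31 = 0.6038

Final: 0.6038


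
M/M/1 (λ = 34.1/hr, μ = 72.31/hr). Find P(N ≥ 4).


ρ = 34.1/72.31 = 0.4716
P(N ≥ n) = ρ^n = 0.4716^4 = 0.049457

Final: 0.049457


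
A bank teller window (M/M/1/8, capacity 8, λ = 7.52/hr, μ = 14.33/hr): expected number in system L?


ρ = 7.52/14.33 = 0.5248
L = ρ[1 − (K+1)ρ^K + Kρ^(K+1)] / [(1−ρ)(1−ρ^(K+1))]
Numerator: 0.5248·(1 − 9·0.005751 + 8·0.003018) = 0.510280
Denominator: (0.4752)·(0.996982) = 0.473792
L = 0.510280/0.473792 = 1.0770

Final: 1.0770


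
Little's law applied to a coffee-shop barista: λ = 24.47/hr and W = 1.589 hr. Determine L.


L = λW = 24.47·1.589 = 38.8828

Final: 38.8828


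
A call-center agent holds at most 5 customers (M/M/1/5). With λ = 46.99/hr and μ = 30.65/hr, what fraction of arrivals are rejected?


ρ = λ/μ = 46.99/30.65 = 1.5331
P_K = (1−ρ)ρ^K/(1−ρ^(K+1)) = (-0.5331·8.469833)/(1 − 12.985235)
= -4.515402/-11.985235 = 0.376747

Final: 0.376747


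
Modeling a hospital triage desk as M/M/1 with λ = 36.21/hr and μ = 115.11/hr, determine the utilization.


ρ = λ/μ = 36.21/115.11 = 0.3146

Final: 0.3146


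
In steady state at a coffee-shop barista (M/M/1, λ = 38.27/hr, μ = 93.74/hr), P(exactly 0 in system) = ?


ρ = 38.27/93.74 = 0.4083
P_n = (1−ρ)·ρ^n = (1 − 0.4083)·0.4083^0 = 0.5917·1.000000 = 0.591743

Final: 0.591743


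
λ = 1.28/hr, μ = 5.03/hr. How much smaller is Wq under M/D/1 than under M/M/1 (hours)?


ρ = 1.28/5.03 = 0.2545
Wq(M/M/1) = ρ/(μ−λ) = 0.2545/3.75 = 0.06786 hr
Wq(M/D/1) = ρ/(2(μ−λ)) = 0.03393 hr
Savings = 0.06786 − 0.03393 = 0.03393 hr

Final: 0.03393 hr


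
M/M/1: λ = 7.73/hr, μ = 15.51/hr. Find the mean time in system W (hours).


W = 1/(μ−λ) = 1/(15.51 − 7.73) = 1/7.78 = 0.1285 hr

Final: 0.1285 hr


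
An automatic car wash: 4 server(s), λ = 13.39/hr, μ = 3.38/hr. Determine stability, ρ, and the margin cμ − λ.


Total capacity cμ = 4·3.38 = 13.52/hr
ρ = λ/(cμ) = 13.39/13.52 = 0.9904
Stable ⇔ ρ < 1: YES
Spare capacity = cμ − λ = 13.52 − 13.39 = 0.13/hr

Final: ρ = 0.9904; stable; margin = 0.13/hr


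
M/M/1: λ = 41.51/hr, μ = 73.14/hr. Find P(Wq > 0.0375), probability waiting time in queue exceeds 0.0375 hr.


ρ = 41.51/73.14 = 0.5675
P(Wq > t) = ρ·e^{−(μ−λ)t} = 0.5675·e^{−1.1861}
= 0.5675·0.305402 = 0.173329

Final: 0.173329


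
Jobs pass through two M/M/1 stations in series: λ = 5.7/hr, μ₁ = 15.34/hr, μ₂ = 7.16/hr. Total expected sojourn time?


Each node sees arrival rate λ = 5.7/hr (tandem ⇒ throughput preserved).
W₁ = 1/(μ₁−λ) = 1/(15.34−5.7) = 0.10373 hr
W₂ = 1/(μ₂−λ) = 1/(7.16−5.7) = 0.68493 hr
W_total = W₁ + W₂ = 0.10373 + 0.68493 = 0.78867 hr

Final: 0.78867 hr


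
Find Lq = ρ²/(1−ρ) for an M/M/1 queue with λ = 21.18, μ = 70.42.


ρ = 21.18/70.42 = 0.3008
Lq = ρ²/(1−ρ) = 0.09046/0.6992 = 0.1294

Final: 0.1294


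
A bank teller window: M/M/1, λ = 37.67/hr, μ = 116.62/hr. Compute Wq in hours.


ρ = 37.67/116.62 = 0.3230
Wq = ρ/(μ−λ) = 0.3230/(116.62 − 37.67) = 0.3230/78.95 = 0.004091 hr

Final: 0.004091 hr


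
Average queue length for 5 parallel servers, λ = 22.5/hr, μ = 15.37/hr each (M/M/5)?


a = λ/μ = 1.4639; ρ = a/5 = 0.2928
P₀ = 0.231012
Lq = P₀·a^c·ρ / (c!·(1−ρ)²) = 0.231012·6.72269·0.2928/(120·0.50016)
= 0.007576

Final: 0.007576


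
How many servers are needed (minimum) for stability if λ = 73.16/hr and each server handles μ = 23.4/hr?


Stability requires cμ > λ ⇔ c > λ/μ.
λ/μ = 73.16/23.4 = 3.1265
Minimum integer c = ⌊3.1265⌋ + 1 = 4
Check: 4·23.4 = 93.60 > 73.16, while 3·23.4 = 70.20 ≤ 73.16

Final: 4 servers


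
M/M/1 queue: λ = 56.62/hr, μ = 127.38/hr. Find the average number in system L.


ρ = λ/μ = 56.62/127.38 = 0.4445
L = ρ/(1−ρ) = 0.4445/(1 − 0.4445) = 0.4445/0.5555 = 0.8002

Final: 0.8002


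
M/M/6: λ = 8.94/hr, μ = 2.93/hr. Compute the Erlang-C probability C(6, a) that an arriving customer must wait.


a = λ/μ = 3.0512; ρ = a/6 = 0.5085
P₀ = 0.046434 (from M/M/c formula)
C(c,a) = [a^c/(c!(1−ρ))]·P₀ = [806.89940/(720·0.4915)]·0.046434
= 2.28030·0.046434 = 0.105884

Final: 0.105884


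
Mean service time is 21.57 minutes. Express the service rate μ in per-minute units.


μ = 1/(service time) in consistent units.
1 minute = 1 min, so μ = 1/21.57 = 0.04636 per minute

Final: 0.04636 /min


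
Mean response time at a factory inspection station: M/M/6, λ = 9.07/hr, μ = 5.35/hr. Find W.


a = 1.6953; ρ = 0.2826; P₀ = 0.183441
Lq = P₀·a^c·ρ/(c!(1−ρ)²) = 0.003321
Wq = Lq/λ = 0.003321/9.07 = 0.0003661 hr
W = Wq + 1/μ = 0.0003661 + 0.18692 = 0.18728 hr

Final: 0.18728 hr


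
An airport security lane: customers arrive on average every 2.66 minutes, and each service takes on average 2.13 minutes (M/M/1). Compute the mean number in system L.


λ = 60/2.66 = 22.5564 /hr
μ = 60/2.13 = 28.1690 /hr
ρ = λ/μ = 22.5564/28.1690 = 0.8008
L = ρ/(1−ρ) = 0.8008/0.1992 = 4.0189

Final: 4.0189


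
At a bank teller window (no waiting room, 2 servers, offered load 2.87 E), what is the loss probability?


B(c,a) = (a^c/c!) / Σ_{k=0}^{c} a^k/k!
a^2/2! = 4.118450
Σ terms (k=0..2): 1.00000 + 2.87000 + 4.11845 = 7.988450
B = 4.118450/7.988450 = 0.515551

Final: 0.515551


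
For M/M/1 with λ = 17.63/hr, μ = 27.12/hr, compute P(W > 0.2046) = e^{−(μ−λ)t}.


W ~ Exponential(μ−λ) for M/M/1.
μ − λ = 27.12 − 17.63 = 9.4900
P(W > t) = e^{−(μ−λ)t} = e^{−1.9417} = 0.143466

Final: 0.143466


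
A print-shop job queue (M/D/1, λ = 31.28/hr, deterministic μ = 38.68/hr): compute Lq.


ρ = 31.28/38.68 = 0.8087
M/D/1: Lq = ρ²/(2(1−ρ)) = 0.6540/(2·0.1913) = 1.70917

Final: 1.70917


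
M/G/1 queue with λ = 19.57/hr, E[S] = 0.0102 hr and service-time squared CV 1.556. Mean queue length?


ρ = λ·E[S] = 19.57·0.0102 = 0.1996
Lq = ρ²(1+C_s²)/(2(1−ρ)) = 0.03985·(1+1.556)/(2·0.8004)
= 0.03985·2.5560/1.6008 = 0.06362

Final: 0.06362


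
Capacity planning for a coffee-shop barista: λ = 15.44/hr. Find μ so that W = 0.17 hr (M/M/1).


W = 1/(μ−λ) ⇒ μ − λ = 1/W = 1/0.17 = 5.8824
μ = λ + 1/W = 15.44 + 5.8824 = 21.3224 per hr

Final: 21.3224 /hr


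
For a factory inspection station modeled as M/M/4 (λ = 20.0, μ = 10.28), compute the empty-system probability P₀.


a = λ/μ = 20.0/10.28 = 1.9455; ρ = a/c = 0.4864
Σ_{k=0}^{3} a^k/k! (terms k=0..3) = 1.00000 + 1.94553 + 1.89253 + 1.22732 = 6.06538
Tail: a^4/(4!(1−ρ)) = 14.32674/(24·0.5136) = 1.16224
P₀ = 1/(6.06538 + 1.16224) = 1/7.22762 = 0.138358

Final: 0.138358


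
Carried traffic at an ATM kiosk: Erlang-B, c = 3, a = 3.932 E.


B(3,3.932) = 0.444493 (Erlang-B)
Carried load = a(1 − B) = 3.932·(1 − 0.444493) = 3.932·0.555507 = 2.1843 E

Final: 2.1843 Erlangs


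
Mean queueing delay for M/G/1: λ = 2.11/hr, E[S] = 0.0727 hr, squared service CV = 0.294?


ρ = λ·E[S] = 2.11·0.0727 = 0.1534
E[S²] = E[S]²(1+C_s²) = 0.0727²·(1+0.294) = 0.006839
Wq = λ·E[S²]/(2(1−ρ)) = 2.11·0.006839/(2·0.8466) = 0.008523 hr

Final: 0.008523 hr


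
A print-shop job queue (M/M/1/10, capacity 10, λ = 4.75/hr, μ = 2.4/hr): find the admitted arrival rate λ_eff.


ρ = 1.9792; P_K = (1−ρ)ρ^10/(1−ρ^11) = 0.495008
λ_eff = λ(1 − P_K) = 4.75·(1 − 0.495008) = 4.75·0.504992 = 2.3987 /hr

Final: 2.3987 /hr


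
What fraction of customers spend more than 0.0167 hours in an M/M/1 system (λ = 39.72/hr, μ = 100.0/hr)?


W ~ Exponential(μ−λ) for M/M/1.
μ − λ = 100.0 − 39.72 = 60.2800
P(W > t) = e^{−(μ−λ)t} = e^{−1.0067} = 0.365432

Final: 0.365432


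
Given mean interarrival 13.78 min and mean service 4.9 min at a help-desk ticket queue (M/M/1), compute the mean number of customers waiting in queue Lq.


λ = 60/13.78 = 4.3541 /hr
μ = 60/4.9 = 12.2449 /hr
ρ = λ/μ = 4.3541/12.2449 = 0.3556
Lq = ρ²/(1−ρ) = 0.1264/0.6444 = 0.1962

Final: 0.1962


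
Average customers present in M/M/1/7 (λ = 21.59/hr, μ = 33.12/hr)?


ρ = 21.59/33.12 = 0.6519
L = ρ[1 − (K+1)ρ^K + Kρ^(K+1)] / [(1−ρ)(1−ρ^(K+1))]
Numerator: 0.6519·(1 − 8·0.050019 + 7·0.032606) = 0.539808
Denominator: (0.3481)·(0.967394) = 0.336777
L = 0.539808/0.336777 = 1.6029

Final: 1.6029


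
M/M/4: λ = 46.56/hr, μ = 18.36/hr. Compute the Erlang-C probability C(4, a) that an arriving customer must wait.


a = λ/μ = 2.5359; ρ = a/4 = 0.6340
P₀ = 0.070533 (from M/M/c formula)
C(c,a) = [a^c/(c!(1−ρ))]·P₀ = [41.35816/(24·0.3660)]·0.070533
= 4.70818·0.070533 = 0.332082

Final: 0.332082


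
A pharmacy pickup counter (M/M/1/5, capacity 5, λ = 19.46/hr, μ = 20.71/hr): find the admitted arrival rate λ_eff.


ρ = 0.9396; P_K = (1−ρ)ρ^5/(1−ρ^6) = 0.141842
λ_eff = λ(1 − P_K) = 19.46·(1 − 0.141842) = 19.46·0.858158 = 16.6998 /hr

Final: 16.6998 /hr


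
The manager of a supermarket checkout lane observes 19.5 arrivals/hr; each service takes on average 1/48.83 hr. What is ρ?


ρ = λ/μ = 19.5/48.83 = 0.3993

Final: 0.3993


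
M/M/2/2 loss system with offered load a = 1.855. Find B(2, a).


B(c,a) = (a^c/c!) / Σ_{k=0}^{c} a^k/k!
a^2/2! = 1.720512
Σ terms (k=0..2): 1.00000 + 1.85500 + 1.72051 = 4.575513
B = 1.720512/4.575513 = 0.376026

Final: 0.376026


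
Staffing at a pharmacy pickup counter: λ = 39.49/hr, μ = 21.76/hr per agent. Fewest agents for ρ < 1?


Stability requires cμ > λ ⇔ c > λ/μ.
λ/μ = 39.49/21.76 = 1.8148
Minimum integer c = ⌊1.8148⌋ + 1 = 2
Check: 2·21.76 = 43.52 > 39.49, while 1·21.76 = 21.76 ≤ 39.49

Final: 2 servers


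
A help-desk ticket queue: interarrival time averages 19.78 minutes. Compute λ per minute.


λ = 1/(interarrival time) in consistent units.
1 minute = 1 min, so λ = 1/19.78 = 0.05056 per minute

Final: 0.05056 /min


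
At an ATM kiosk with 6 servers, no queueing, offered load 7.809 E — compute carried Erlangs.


B(6,7.809) = 0.379207 (Erlang-B)
Carried load = a(1 − B) = 7.809·(1 − 0.379207) = 7.809·0.620793 = 4.8478 E

Final: 4.8478 Erlangs


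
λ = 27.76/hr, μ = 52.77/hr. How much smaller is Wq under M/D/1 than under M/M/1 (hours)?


ρ = 27.76/52.77 = 0.5261
Wq(M/M/1) = ρ/(μ−λ) = 0.5261/25.01 = 0.02103 hr
Wq(M/D/1) = ρ/(2(μ−λ)) = 0.01052 hr
Savings = 0.02103 − 0.01052 = 0.01052 hr

Final: 0.01052 hr


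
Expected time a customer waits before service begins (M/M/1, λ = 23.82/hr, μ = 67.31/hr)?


ρ = 23.82/67.31 = 0.3539
Wq = ρ/(μ−λ) = 0.3539/(67.31 − 23.82) = 0.3539/43.49 = 0.008137 hr

Final: 0.008137 hr


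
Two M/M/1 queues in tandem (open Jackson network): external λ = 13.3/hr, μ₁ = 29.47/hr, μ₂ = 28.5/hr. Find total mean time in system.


Each node sees arrival rate λ = 13.3/hr (tandem ⇒ throughput preserved).
W₁ = 1/(μ₁−λ) = 1/(29.47−13.3) = 0.06184 hr
W₂ = 1/(μ₂−λ) = 1/(28.5−13.3) = 0.06579 hr
W_total = W₁ + W₂ = 0.06184 + 0.06579 = 0.12763 hr

Final: 0.12763 hr


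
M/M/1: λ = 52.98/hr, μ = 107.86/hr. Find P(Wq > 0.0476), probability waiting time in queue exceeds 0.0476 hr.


ρ = 52.98/107.86 = 0.4912
P(Wq > t) = ρ·e^{−(μ−λ)t} = 0.4912·e^{−2.6123}
= 0.4912·0.073366 = 0.036037

Final: 0.036037


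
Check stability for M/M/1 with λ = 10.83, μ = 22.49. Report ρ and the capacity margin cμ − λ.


Total capacity cμ = 1·22.49 = 22.49/hr
ρ = λ/(cμ) = 10.83/22.49 = 0.4815
Stable ⇔ ρ < 1: YES
Spare capacity = cμ − λ = 22.49 − 10.83 = 11.66/hr

Final: ρ = 0.4815; stable; margin = 11.66/hr


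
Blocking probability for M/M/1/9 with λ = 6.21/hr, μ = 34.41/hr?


ρ = λ/μ = 6.21/34.41 = 0.1805
P_K = (1−ρ)ρ^K/(1−ρ^(K+1)) = (0.8195·0.0000002031)/(1 − 0.00000003665)
= 0.0000001664/1.000000 = 0.0000001664

Final: 0.0000001664


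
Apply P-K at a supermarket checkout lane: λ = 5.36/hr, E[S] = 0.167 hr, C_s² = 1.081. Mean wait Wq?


ρ = λ·E[S] = 5.36·0.167 = 0.8951
E[S²] = E[S]²(1+C_s²) = 0.167²·(1+1.081) = 0.058037
Wq = λ·E[S²]/(2(1−ρ)) = 5.36·0.058037/(2·0.1049) = 1.48302 hr

Final: 1.48302 hr


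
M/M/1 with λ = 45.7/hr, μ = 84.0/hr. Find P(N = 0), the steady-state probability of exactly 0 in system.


ρ = 45.7/84.0 = 0.5440
P_n = (1−ρ)·ρ^n = (1 − 0.5440)·0.5440^0 = 0.4560·1.000000 = 0.455952

Final: 0.455952


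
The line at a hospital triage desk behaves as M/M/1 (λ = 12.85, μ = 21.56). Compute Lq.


ρ = 12.85/21.56 = 0.5960
Lq = ρ²/(1−ρ) = 0.3552/0.4040 = 0.8793

Final: 0.8793


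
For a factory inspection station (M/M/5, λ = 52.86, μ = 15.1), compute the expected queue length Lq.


a = λ/μ = 3.5007; ρ = a/5 = 0.7001
P₀ = 0.025877
Lq = P₀·a^c·ρ / (c!·(1−ρ)²) = 0.025877·525.71583·0.7001/(120·0.08992)
= 0.88267

Final: 0.88267


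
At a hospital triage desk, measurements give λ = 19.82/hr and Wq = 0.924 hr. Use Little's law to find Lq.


Lq = λWq = 19.82·0.924 = 18.3137

Final: 18.3137


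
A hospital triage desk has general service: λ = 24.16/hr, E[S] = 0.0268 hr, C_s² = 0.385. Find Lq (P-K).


ρ = λ·E[S] = 24.16·0.0268 = 0.6475
Lq = ρ²(1+C_s²)/(2(1−ρ)) = 0.4192·(1+0.385)/(2·0.3525)
= 0.4192·1.3850/0.7050 = 0.82359

Final: 0.82359


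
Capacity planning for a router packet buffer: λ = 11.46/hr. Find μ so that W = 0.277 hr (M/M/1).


W = 1/(μ−λ) ⇒ μ − λ = 1/W = 1/0.277 = 3.6101
μ = λ + 1/W = 11.46 + 3.6101 = 15.0701 per hr

Final: 15.0701 /hr


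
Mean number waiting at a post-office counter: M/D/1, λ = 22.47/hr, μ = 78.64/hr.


ρ = 22.47/78.64 = 0.2857
M/D/1: Lq = ρ²/(2(1−ρ)) = 0.08164/(2·0.7143) = 0.05715

Final: 0.05715


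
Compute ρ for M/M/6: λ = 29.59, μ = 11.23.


ρ = λ/(cμ) = 29.59/(6·11.23) = 29.59/67.38 = 0.4392

Final: 0.4392


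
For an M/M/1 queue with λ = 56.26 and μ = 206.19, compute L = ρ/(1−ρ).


ρ = λ/μ = 56.26/206.19 = 0.2729
L = ρ/(1−ρ) = 0.2729/(1 − 0.2729) = 0.2729/0.7271 = 0.3752

Final: 0.3752


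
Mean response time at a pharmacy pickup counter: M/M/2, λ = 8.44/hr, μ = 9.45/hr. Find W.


a = 0.8931; ρ = 0.4466; P₀ = 0.382590
Lq = P₀·a^c·ρ/(c!(1−ρ)²) = 0.22247
Wq = Lq/λ = 0.22247/8.44 = 0.02636 hr
W = Wq + 1/μ = 0.02636 + 0.10582 = 0.13218 hr

Final: 0.13218 hr


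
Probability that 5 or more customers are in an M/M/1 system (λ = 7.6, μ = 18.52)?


ρ = 7.6/18.52 = 0.4104
P(N ≥ n) = ρ^n = 0.4104^5 = 0.011638

Final: 0.011638


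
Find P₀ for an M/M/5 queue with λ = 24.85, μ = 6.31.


a = λ/μ = 24.85/6.31 = 3.9382; ρ = a/c = 0.7876
Σ_{k=0}^{4} a^k/k! (terms k=0..4) = 1.00000 + 3.93819 + 7.75468 + 10.17981 + 10.02252 = 32.89521
Tail: a^5/(5!(1−ρ)) = 947.29483/(120·0.2124) = 37.17307
P₀ = 1/(32.89521 + 37.17307) = 1/70.06828 = 0.014272

Final: 0.014272


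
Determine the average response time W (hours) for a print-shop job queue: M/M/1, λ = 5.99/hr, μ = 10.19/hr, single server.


W = 1/(μ−λ) = 1/(10.19 − 5.99) = 1/4.20 = 0.2381 hr

Final: 0.2381 hr


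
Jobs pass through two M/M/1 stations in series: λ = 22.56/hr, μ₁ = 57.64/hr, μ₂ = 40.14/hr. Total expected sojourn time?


Each node sees arrival rate λ = 22.56/hr (tandem ⇒ throughput preserved).
W₁ = 1/(μ₁−λ) = 1/(57.64−22.56) = 0.02851 hr
W₂ = 1/(μ₂−λ) = 1/(40.14−22.56) = 0.05688 hr
W_total = W₁ + W₂ = 0.02851 + 0.05688 = 0.08539 hr

Final: 0.08539 hr


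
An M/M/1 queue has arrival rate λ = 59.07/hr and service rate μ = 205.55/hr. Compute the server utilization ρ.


ρ = λ/μ = 59.07/205.55 = 0.2874

Final: 0.2874


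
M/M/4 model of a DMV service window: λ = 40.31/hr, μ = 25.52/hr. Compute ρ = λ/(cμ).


ρ = λ/(cμ) = 40.31/(4·25.52) = 40.31/102.08 = 0.3949

Final: 0.3949


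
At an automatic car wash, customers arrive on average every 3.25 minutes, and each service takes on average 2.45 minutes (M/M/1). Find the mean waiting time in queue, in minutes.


λ = 60/3.25 = 18.4615 /hr
μ = 60/2.45 = 24.4898 /hr
ρ = λ/μ = 18.4615/24.4898 = 0.7538
Wq = ρ/(μ−λ) = 0.7538/(24.4898−18.4615) = 0.12505 hr
In minutes: 0.12505·60 = 7.503 min

Final: 7.503 min


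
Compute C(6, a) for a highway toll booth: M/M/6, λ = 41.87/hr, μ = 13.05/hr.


a = λ/μ = 3.2084; ρ = a/6 = 0.5347
P₀ = 0.039425 (from M/M/c formula)
C(c,a) = [a^c/(c!(1−ρ))]·P₀ = [1090.82403/(720·0.4653)]·0.039425
= 3.25630·0.039425 = 0.128379

Final: 0.128379


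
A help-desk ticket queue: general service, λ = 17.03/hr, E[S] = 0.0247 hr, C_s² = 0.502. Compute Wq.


ρ = λ·E[S] = 17.03·0.0247 = 0.4206
E[S²] = E[S]²(1+C_s²) = 0.0247²·(1+0.502) = 0.0009164
Wq = λ·E[S²]/(2(1−ρ)) = 17.03·0.0009164/(2·0.5794) = 0.01347 hr

Final: 0.01347 hr


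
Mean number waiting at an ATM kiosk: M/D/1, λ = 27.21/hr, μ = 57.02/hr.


ρ = 27.21/57.02 = 0.4772
M/D/1: Lq = ρ²/(2(1−ρ)) = 0.2277/(2·0.5228) = 0.21779

Final: 0.21779


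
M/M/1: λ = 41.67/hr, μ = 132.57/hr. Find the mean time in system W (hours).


W = 1/(μ−λ) = 1/(132.57 − 41.67) = 1/90.90 = 0.01100 hr

Final: 0.01100 hr


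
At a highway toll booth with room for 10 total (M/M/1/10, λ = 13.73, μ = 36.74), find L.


ρ = 13.73/36.74 = 0.3737
L = ρ[1 − (K+1)ρ^K + Kρ^(K+1)] / [(1−ρ)(1−ρ^(K+1))]
Numerator: 0.3737·(1 − 11·0.00005313 + 10·0.00001985) = 0.373563
Denominator: (0.6263)·(0.999980) = 0.626280
L = 0.373563/0.626280 = 0.5965

Final: 0.5965


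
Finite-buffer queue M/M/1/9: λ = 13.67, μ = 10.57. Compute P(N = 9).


ρ = λ/μ = 13.67/10.57 = 1.2933
P_K = (1−ρ)ρ^K/(1−ρ^(K+1)) = (-0.2933·10.121427)/(1 − 13.089868)
= -2.968441/-12.089868 = 0.245531

Final: 0.245531


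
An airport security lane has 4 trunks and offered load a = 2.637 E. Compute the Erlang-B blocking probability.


B(c,a) = (a^c/c!) / Σ_{k=0}^{c} a^k/k!
a^4/4! = 2.014788
Σ terms (k=0..4): 1.00000 + 2.63700 + 3.47688 + 3.05618 + 2.01479 = 12.184854
B = 2.014788/12.184854 = 0.165352

Final: 0.165352


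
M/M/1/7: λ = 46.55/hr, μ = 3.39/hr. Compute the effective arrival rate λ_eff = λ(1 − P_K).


ρ = 13.7316; P_K = (1−ρ)ρ^7/(1−ρ^8) = 0.927175
λ_eff = λ(1 − P_K) = 46.55·(1 − 0.927175) = 46.55·0.072825 = 3.3900 /hr

Final: 3.3900 /hr


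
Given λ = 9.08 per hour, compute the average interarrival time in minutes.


Mean interarrival time = 1/λ = 1/9.08 hour = 0.11013 hour
In minutes: 0.11013 × 60 = 6.6079 min

Final: 6.6079 min


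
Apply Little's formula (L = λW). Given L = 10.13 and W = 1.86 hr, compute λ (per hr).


λ = L/W = 10.13/1.86 = 5.4462 /hr

Final: 5.4462 /hr


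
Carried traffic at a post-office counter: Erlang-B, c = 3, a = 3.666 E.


B(3,3.666) = 0.419014 (Erlang-B)
Carried load = a(1 − B) = 3.666·(1 − 0.419014) = 3.666·0.580986 = 2.1299 E

Final: 2.1299 Erlangs


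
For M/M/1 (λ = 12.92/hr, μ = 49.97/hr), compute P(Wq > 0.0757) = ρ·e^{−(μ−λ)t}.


ρ = 12.92/49.97 = 0.2586
P(Wq > t) = ρ·e^{−(μ−λ)t} = 0.2586·e^{−2.8047}
= 0.2586·0.060526 = 0.015649

Final: 0.015649


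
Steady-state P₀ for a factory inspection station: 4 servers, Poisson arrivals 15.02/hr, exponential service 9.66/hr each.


a = λ/μ = 15.02/9.66 = 1.5549; ρ = a/c = 0.3887
Σ_{k=0}^{3} a^k/k! (terms k=0..3) = 1.00000 + 1.55487 + 1.20880 + 0.62651 = 4.39018
Tail: a^4/(4!(1−ρ)) = 5.84482/(24·0.6113) = 0.39840
P₀ = 1/(4.39018 + 0.39840) = 1/4.78858 = 0.208830

Final: 0.208830


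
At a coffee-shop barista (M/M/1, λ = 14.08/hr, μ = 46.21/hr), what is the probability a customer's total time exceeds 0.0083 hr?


W ~ Exponential(μ−λ) for M/M/1.
μ − λ = 46.21 − 14.08 = 32.1300
P(W > t) = e^{−(μ−λ)t} = e^{−0.2667} = 0.765919

Final: 0.765919


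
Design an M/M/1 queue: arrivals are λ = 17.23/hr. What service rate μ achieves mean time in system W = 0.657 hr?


W = 1/(μ−λ) ⇒ μ − λ = 1/W = 1/0.657 = 1.5221
μ = λ + 1/W = 17.23 + 1.5221 = 18.7521 per hr

Final: 18.7521 /hr


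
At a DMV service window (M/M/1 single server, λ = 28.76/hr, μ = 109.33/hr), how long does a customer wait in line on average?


ρ = 28.76/109.33 = 0.2631
Wq = ρ/(μ−λ) = 0.2631/(109.33 − 28.76) = 0.2631/80.57 = 0.003265 hr

Final: 0.003265 hr


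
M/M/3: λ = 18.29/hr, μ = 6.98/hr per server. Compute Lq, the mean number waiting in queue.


a = λ/μ = 2.6203; ρ = a/3 = 0.8734
P₀ = 0.032522
Lq = P₀·a^c·ρ / (c!·(1−ρ)²) = 0.032522·17.99181·0.8734/(6·0.01602)
= 5.31864

Final: 5.31864


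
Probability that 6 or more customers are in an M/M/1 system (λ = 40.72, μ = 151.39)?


ρ = 40.72/151.39 = 0.2690
P(N ≥ n) = ρ^n = 0.2690^6 = 0.0003787

Final: 0.0003787


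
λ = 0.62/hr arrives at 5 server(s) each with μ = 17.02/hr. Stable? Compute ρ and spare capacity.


Total capacity cμ = 5·17.02 = 85.10/hr
ρ = λ/(cμ) = 0.62/85.10 = 0.007286
Stable ⇔ ρ < 1: YES
Spare capacity = cμ − λ = 85.10 − 0.62 = 84.48/hr

Final: ρ = 0.007286; stable; margin = 84.48/hr


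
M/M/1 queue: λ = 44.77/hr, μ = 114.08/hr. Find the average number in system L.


ρ = λ/μ = 44.77/114.08 = 0.3924
L = ρ/(1−ρ) = 0.3924/(1 − 0.3924) = 0.3924/0.6076 = 0.6459

Final: 0.6459


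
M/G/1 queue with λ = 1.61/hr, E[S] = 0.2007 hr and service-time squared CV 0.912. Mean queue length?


ρ = λ·E[S] = 1.61·0.2007 = 0.3231
Lq = ρ²(1+C_s²)/(2(1−ρ)) = 0.1044·(1+0.912)/(2·0.6769)
= 0.1044·1.9120/1.3537 = 0.14747

Final: 0.14747


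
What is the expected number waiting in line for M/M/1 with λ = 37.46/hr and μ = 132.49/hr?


ρ = 37.46/132.49 = 0.2827
Lq = ρ²/(1−ρ) = 0.07994/0.7173 = 0.1115

Final: 0.1115


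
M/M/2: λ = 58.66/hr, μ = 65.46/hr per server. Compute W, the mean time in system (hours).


a = 0.8961; ρ = 0.4481; P₀ = 0.381158
Lq = P₀·a^c·ρ/(c!(1−ρ)²) = 0.22509
Wq = Lq/λ = 0.22509/58.66 = 0.003837 hr
W = Wq + 1/μ = 0.003837 + 0.01528 = 0.01911 hr

Final: 0.01911 hr


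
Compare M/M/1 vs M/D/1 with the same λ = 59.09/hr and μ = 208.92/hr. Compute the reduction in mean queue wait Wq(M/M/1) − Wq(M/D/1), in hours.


ρ = 59.09/208.92 = 0.2828
Wq(M/M/1) = ρ/(μ−λ) = 0.2828/149.83 = 0.001888 hr
Wq(M/D/1) = ρ/(2(μ−λ)) = 0.0009439 hr
Savings = 0.001888 − 0.0009439 = 0.0009439 hr

Final: 0.0009439 hr


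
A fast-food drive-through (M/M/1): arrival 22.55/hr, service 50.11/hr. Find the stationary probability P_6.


ρ = 22.55/50.11 = 0.4500
P_n = (1−ρ)·ρ^n = (1 − 0.4500)·0.4500^6 = 0.5500·0.008305 = 0.004568

Final: 0.004568


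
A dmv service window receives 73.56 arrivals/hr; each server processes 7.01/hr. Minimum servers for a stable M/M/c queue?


Stability requires cμ > λ ⇔ c > λ/μ.
λ/μ = 73.56/7.01 = 10.4936
Minimum integer c = ⌊10.4936⌋ + 1 = 11
Check: 11·7.01 = 77.11 > 73.56, while 10·7.01 = 70.10 ≤ 73.56

Final: 11 servers


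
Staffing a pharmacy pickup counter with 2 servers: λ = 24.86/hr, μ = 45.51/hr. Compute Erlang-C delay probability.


a = λ/μ = 0.5463; ρ = a/2 = 0.2731
P₀ = 0.570935 (from M/M/c formula)
C(c,a) = [a^c/(c!(1−ρ))]·P₀ = [0.29839/(2·0.7269)]·0.570935
= 0.20526·0.570935 = 0.117189

Final: 0.117189


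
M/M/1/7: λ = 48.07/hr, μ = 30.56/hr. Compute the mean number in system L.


ρ = 48.07/30.56 = 1.5730
L = ρ[1 − (K+1)ρ^K + Kρ^(K+1)] / [(1−ρ)(1−ρ^(K+1))]
Numerator: 1.5730·(1 − 8·23.825686 + 7·37.477117) = 114.409017
Denominator: (-0.5730)·(-36.477117) = 20.900338
L = 114.409017/20.900338 = 5.4740

Final: 5.4740


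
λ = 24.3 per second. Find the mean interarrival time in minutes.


Mean interarrival time = 1/λ = 1/24.3 second = 0.04115 second
In minutes: 0.04115 × 0.0166667 = 0.0006859 min

Final: 0.0006859 min


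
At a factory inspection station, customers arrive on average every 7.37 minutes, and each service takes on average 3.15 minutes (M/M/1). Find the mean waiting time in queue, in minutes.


λ = 60/7.37 = 8.1411 /hr
μ = 60/3.15 = 19.0476 /hr
ρ = λ/μ = 8.1411/19.0476 = 0.4274
Wq = ρ/(μ−λ) = 0.4274/(19.0476−8.1411) = 0.03919 hr
In minutes: 0.03919·60 = 2.351 min

Final: 2.351 min


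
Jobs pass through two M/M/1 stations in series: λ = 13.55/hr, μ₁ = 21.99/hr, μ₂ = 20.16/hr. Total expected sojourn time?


Each node sees arrival rate λ = 13.55/hr (tandem ⇒ throughput preserved).
W₁ = 1/(μ₁−λ) = 1/(21.99−13.55) = 0.11848 hr
W₂ = 1/(μ₂−λ) = 1/(20.16−13.55) = 0.15129 hr
W_total = W₁ + W₂ = 0.11848 + 0.15129 = 0.26977 hr

Final: 0.26977 hr


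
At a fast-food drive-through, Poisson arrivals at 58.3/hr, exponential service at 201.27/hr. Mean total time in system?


W = 1/(μ−λ) = 1/(201.27 − 58.3) = 1/142.97 = 0.006994 hr

Final: 0.006994 hr


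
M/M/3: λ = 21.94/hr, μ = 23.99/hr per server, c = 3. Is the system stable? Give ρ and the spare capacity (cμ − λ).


Total capacity cμ = 3·23.99 = 71.97/hr
ρ = λ/(cμ) = 21.94/71.97 = 0.3048
Stable ⇔ ρ < 1: YES
Spare capacity = cμ − λ = 71.97 − 21.94 = 50.03/hr

Final: ρ = 0.3048; stable; margin = 50.03/hr


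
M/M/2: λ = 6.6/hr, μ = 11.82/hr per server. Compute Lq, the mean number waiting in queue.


a = λ/μ = 0.5584; ρ = a/2 = 0.2792
P₀ = 0.563492
Lq = P₀·a^c·ρ / (c!·(1−ρ)²) = 0.563492·0.31178·0.2792/(2·0.51957)
= 0.04720

Final: 0.04720


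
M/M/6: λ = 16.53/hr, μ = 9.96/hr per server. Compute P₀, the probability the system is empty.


a = λ/μ = 16.53/9.96 = 1.6596; ρ = a/c = 0.2766
Σ_{k=0}^{5} a^k/k! (terms k=0..5) = 1.00000 + 1.65964 + 1.37720 + 0.76188 + 0.31611 + 0.10493 = 5.21976
Tail: a^6/(6!(1−ρ)) = 20.89686/(720·0.7234) = 0.04012
P₀ = 1/(5.21976 + 0.04012) = 1/5.25988 = 0.190118

Final: 0.190118


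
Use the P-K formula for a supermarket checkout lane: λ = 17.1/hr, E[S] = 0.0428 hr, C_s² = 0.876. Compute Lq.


ρ = λ·E[S] = 17.1·0.0428 = 0.7319
Lq = ρ²(1+C_s²)/(2(1−ρ)) = 0.5356·(1+0.876)/(2·0.2681)
= 0.5356·1.8760/0.5362 = 1.87393

Final: 1.87393


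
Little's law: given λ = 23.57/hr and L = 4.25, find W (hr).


W = L/λ = 4.25/23.57 = 0.1803 hr

Final: 0.1803 hr


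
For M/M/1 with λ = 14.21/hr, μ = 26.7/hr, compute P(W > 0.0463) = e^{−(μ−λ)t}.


W ~ Exponential(μ−λ) for M/M/1.
μ − λ = 26.7 − 14.21 = 12.4900
P(W > t) = e^{−(μ−λ)t} = e^{−0.5783} = 0.560858

Final: 0.560858


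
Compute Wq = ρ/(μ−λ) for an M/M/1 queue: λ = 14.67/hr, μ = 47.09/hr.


ρ = 14.67/47.09 = 0.3115
Wq = ρ/(μ−λ) = 0.3115/(47.09 − 14.67) = 0.3115/32.42 = 0.009609 hr

Final: 0.009609 hr


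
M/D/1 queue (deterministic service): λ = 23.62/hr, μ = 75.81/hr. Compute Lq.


ρ = 23.62/75.81 = 0.3116
M/D/1: Lq = ρ²/(2(1−ρ)) = 0.09707/(2·0.6884) = 0.07050

Final: 0.07050


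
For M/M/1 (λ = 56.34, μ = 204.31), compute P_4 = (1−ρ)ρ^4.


ρ = 56.34/204.31 = 0.2758
P_n = (1−ρ)·ρ^n = (1 − 0.2758)·0.2758^4 = 0.7242·0.005782 = 0.004188

Final: 0.004188


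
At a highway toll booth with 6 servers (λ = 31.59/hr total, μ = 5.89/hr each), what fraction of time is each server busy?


ρ = λ/(cμ) = 31.59/(6·5.89) = 31.59/35.34 = 0.8939

Final: 0.8939


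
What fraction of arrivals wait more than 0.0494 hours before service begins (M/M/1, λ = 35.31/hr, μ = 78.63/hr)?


ρ = 35.31/78.63 = 0.4491
P(Wq > t) = ρ·e^{−(μ−λ)t} = 0.4491·e^{−2.1400}
= 0.4491·0.117654 = 0.052834

Final: 0.052834


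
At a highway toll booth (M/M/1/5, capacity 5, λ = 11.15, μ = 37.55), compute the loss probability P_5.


ρ = λ/μ = 11.15/37.55 = 0.2969
P_K = (1−ρ)ρ^K/(1−ρ^(K+1)) = (0.7031·0.002308)/(1 − 0.0006855)
= 0.001623/0.999315 = 0.001624

Final: 0.001624


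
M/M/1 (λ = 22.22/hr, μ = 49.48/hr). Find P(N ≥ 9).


ρ = 22.22/49.48 = 0.4491
P(N ≥ n) = ρ^n = 0.4491^9 = 0.0007427

Final: 0.0007427


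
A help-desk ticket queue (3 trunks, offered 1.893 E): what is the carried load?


B(3,1.893) = 0.194414 (Erlang-B)
Carried load = a(1 − B) = 1.893·(1 − 0.194414) = 1.893·0.805586 = 1.5250 E

Final: 1.5250 Erlangs


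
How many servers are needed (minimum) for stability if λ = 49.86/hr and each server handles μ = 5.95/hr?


Stability requires cμ > λ ⇔ c > λ/μ.
λ/μ = 49.86/5.95 = 8.3798
Minimum integer c = ⌊8.3798⌋ + 1 = 9
Check: 9·5.95 = 53.55 > 49.86, while 8·5.95 = 47.60 ≤ 49.86

Final: 9 servers


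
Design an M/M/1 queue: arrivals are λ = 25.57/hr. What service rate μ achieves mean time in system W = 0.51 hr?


W = 1/(μ−λ) ⇒ μ − λ = 1/W = 1/0.51 = 1.9608
μ = λ + 1/W = 25.57 + 1.9608 = 27.5308 per hr

Final: 27.5308 /hr


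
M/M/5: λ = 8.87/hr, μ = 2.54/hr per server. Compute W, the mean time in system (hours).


a = 3.4921; ρ = 0.6984; P₀ = 0.026154
Lq = P₀·a^c·ρ/(c!(1−ρ)²) = 0.86924
Wq = Lq/λ = 0.86924/8.87 = 0.09800 hr
W = Wq + 1/μ = 0.09800 + 0.39370 = 0.49170 hr

Final: 0.49170 hr


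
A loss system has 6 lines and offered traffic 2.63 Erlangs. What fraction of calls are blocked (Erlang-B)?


B(c,a) = (a^c/c!) / Σ_{k=0}^{c} a^k/k!
a^6/6! = 0.459623
Σ terms (k=0..6): 1.00000 + 2.63000 + 3.45845 + 3.03191 + 1.99348 + 1.04857 + 0.45962 = 13.622031
B = 0.459623/13.622031 = 0.033741

Final: 0.033741


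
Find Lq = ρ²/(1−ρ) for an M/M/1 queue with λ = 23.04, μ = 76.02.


ρ = 23.04/76.02 = 0.3031
Lq = ρ²/(1−ρ) = 0.09186/0.6969 = 0.1318

Final: 0.1318


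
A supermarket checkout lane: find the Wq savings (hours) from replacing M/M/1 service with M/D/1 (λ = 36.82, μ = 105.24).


ρ = 36.82/105.24 = 0.3499
Wq(M/M/1) = ρ/(μ−λ) = 0.3499/68.42 = 0.005114 hr
Wq(M/D/1) = ρ/(2(μ−λ)) = 0.002557 hr
Savings = 0.005114 − 0.002557 = 0.002557 hr

Final: 0.002557 hr


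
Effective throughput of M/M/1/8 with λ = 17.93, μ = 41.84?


ρ = 0.4285; P_K = (1−ρ)ρ^8/(1−ρ^9) = 0.0006503
λ_eff = λ(1 − P_K) = 17.93·(1 − 0.0006503) = 17.93·0.999350 = 17.9183 /hr

Final: 17.9183 /hr


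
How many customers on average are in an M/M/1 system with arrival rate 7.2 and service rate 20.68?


ρ = λ/μ = 7.2/20.68 = 0.3482
L = ρ/(1−ρ) = 0.3482/(1 − 0.3482) = 0.3482/0.6518 = 0.5341

Final: 0.5341


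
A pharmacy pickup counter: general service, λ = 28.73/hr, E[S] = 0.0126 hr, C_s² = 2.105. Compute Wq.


ρ = λ·E[S] = 28.73·0.0126 = 0.3620
E[S²] = E[S]²(1+C_s²) = 0.0126²·(1+2.105) = 0.0004929
Wq = λ·E[S²]/(2(1−ρ)) = 28.73·0.0004929/(2·0.6380) = 0.01110 hr

Final: 0.01110 hr


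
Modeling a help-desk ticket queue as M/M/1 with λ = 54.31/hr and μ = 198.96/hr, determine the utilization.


ρ = λ/μ = 54.31/198.96 = 0.2730

Final: 0.2730


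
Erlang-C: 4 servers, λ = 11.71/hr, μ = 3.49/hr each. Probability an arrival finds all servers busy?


a = λ/μ = 3.3553; ρ = a/4 = 0.8388
P₀ = 0.020389 (from M/M/c formula)
C(c,a) = [a^c/(c!(1−ρ))]·P₀ = [126.74355/(24·0.1612)]·0.020389
= 32.76556·0.020389 = 0.668064

Final: 0.668064


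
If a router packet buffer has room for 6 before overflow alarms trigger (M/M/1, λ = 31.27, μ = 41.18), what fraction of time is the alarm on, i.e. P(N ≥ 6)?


ρ = 31.27/41.18 = 0.7593
P(N ≥ n) = ρ^n = 0.7593^6 = 0.191712

Final: 0.191712


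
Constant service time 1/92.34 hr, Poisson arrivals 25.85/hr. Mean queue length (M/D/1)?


ρ = 25.85/92.34 = 0.2799
M/D/1: Lq = ρ²/(2(1−ρ)) = 0.07837/(2·0.7201) = 0.05442

Final: 0.05442


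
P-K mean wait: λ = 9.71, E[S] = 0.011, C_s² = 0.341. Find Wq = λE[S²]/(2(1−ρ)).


ρ = λ·E[S] = 9.71·0.011 = 0.1068
E[S²] = E[S]²(1+C_s²) = 0.011²·(1+0.341) = 0.0001623
Wq = λ·E[S²]/(2(1−ρ)) = 9.71·0.0001623/(2·0.8932) = 0.0008820 hr

Final: 0.0008820 hr


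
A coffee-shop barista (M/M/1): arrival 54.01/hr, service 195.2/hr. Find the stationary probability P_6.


ρ = 54.01/195.2 = 0.2767
P_n = (1−ρ)·ρ^n = (1 − 0.2767)·0.2767^6 = 0.7233·0.0004487 = 0.0003246

Final: 0.0003246


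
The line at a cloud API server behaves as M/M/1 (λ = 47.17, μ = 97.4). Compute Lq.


ρ = 47.17/97.4 = 0.4843
Lq = ρ²/(1−ρ) = 0.2345/0.5157 = 0.4548

Final: 0.4548
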